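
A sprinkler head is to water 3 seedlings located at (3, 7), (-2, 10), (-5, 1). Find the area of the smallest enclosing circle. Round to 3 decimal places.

Call the three points A, B, C in the order given.
Side lengths²: AB² = 34, AC² = 100, BC² = 90.
Since AC² = 100 < 90 + 34 = 124, the triangle is acute, so the smallest enclosing circle is the circumcircle.
Circumcentre = (-5/3, 44/9), r² = 2125/81.
Area = π·r² = π·2125/81 ≈ 82.418.

82.418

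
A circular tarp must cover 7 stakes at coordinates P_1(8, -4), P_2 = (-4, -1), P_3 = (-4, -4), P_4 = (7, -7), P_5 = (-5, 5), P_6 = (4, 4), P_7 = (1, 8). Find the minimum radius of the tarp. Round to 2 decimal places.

By Welzl's lemma the MEC is supported by two points (diametrically opposite) or three points (on a circumcircle).
The minimum enclosing circle is determined by three boundary points: P_4, P_5, P_7.
Their circumcentre is (1.5, -0.5) with r² = 72.5.
The farthest remaining point P_1 is at distance² 54.5 ≤ 72.5.
r = √(72.5) ≈ 8.51.

8.51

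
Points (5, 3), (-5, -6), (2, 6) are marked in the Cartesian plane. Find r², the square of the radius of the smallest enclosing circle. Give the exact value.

34933/722

Call the three points A, B, C in the order given.
Side lengths²: AB² = 181, AC² = 18, BC² = 193.
Since BC² = 193 < 181 + 18 = 199, the triangle is acute, so the smallest enclosing circle is the circumcircle.
Circumcentre = (-45/38, -7/38), r² = 34933/722.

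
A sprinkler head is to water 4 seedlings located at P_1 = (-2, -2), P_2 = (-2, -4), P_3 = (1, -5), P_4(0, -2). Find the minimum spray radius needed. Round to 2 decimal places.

2.12

The farthest pair is P_1–P_3 with squared distance 18. The circle on this segment as diameter has centre (-0.5, -3.5) and r² = 18/4 = 4.5.
Check P_2: distance² to centre = 2.5 ≤ 4.5, so it lies inside.
All remaining points lie in this disk, and no smaller disk contains both endpoints, so this is the minimum enclosing circle.
r = √(4.5) ≈ 2.12.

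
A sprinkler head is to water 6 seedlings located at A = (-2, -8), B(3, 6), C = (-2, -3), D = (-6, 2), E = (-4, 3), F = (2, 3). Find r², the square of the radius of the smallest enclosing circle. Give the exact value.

55.25

The farthest pair is A–B with squared distance 221. The circle on this segment as diameter has centre (0.5, -1) and r² = 221/4 = 55.25.
Check C: distance² to centre = 10.25 ≤ 55.25, so it lies inside.
All remaining points lie in this disk, and no smaller disk contains both endpoints, so this is the minimum enclosing circle.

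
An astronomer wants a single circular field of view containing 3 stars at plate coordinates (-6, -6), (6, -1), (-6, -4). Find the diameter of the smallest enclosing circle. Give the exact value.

Call the three points A, B, C in the order given.
Side lengths²: AB² = 169, AC² = 4, BC² = 153.
Since AB² = 169 ≥ 153 + 4 = 157, the angle opposite AB is not acute, so the smallest enclosing circle has AB as diameter.
Centre = midpoint of AB = (0, -3.5), r² = 169/4 = 42.25.
Diameter = 2r = 2√(42.25) = 13.

13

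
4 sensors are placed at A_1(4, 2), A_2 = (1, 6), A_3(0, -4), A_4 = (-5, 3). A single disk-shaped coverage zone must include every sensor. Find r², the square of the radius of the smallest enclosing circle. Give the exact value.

18685/722

The minimum enclosing circle of a finite set is fixed by two of the points (as a diameter) or three (as a circumcircle).
The minimum enclosing circle is determined by three boundary points: A_2, A_3, A_4.
Their circumcentre is (-11/38, 41/38) with r² = 18685/722.
The farthest remaining point A_1 is at distance² 13897/722 ≤ 18685/722.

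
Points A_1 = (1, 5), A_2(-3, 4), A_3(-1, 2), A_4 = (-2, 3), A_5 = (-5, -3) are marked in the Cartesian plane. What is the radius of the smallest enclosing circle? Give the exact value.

The farthest pair is A_1–A_5 with squared distance 100. The circle on this segment as diameter has centre (-2, 1) and r² = 100/4 = 25.
Check A_2: distance² to centre = 10 ≤ 25, so it lies inside.
All remaining points lie in this disk, and no smaller disk contains both endpoints, so this is the minimum enclosing circle.
r = √25 = 5.

5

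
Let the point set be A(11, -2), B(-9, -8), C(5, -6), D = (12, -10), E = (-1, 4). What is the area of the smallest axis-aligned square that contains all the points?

The bounding box has width 21 and height 14.
An axis-aligned square enclosing the set must have side ≥ max(width, height).
So the minimum side is max(21, 14) = 21.
Area = 21² = 441.

441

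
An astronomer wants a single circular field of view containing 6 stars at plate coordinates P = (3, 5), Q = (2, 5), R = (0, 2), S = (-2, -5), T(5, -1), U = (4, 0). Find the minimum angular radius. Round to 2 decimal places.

By Welzl's lemma the MEC is supported by two points (diametrically opposite) or three points (on a circumcircle).
The farthest pair is P–S with squared distance 125. The circle on this segment as diameter has centre (0.5, 0) and r² = 125/4 = 31.25.
Check Q: distance² to centre = 27.25 ≤ 31.25, so it lies inside.
All remaining points lie in this disk, and no smaller disk contains both endpoints, so this is the minimum enclosing circle.
r = √(31.25) ≈ 5.59.

5.59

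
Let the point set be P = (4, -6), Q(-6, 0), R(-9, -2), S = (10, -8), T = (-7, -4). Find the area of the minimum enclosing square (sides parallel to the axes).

361

The bounding box has width 19 and height 8.
An axis-aligned square enclosing the set must have side ≥ max(width, height).
So the minimum side is max(19, 8) = 19.
Area = 19² = 361.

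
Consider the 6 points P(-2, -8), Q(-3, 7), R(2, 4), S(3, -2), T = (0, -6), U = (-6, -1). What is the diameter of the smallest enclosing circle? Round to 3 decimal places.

By Welzl's lemma the MEC is supported by two points (diametrically opposite) or three points (on a circumcircle).
The farthest pair is P–Q with squared distance 226. The circle on this segment as diameter has centre (-2.5, -0.5) and r² = 226/4 = 56.5.
Check R: distance² to centre = 40.5 ≤ 56.5, so it lies inside.
All remaining points lie in this disk, and no smaller disk contains both endpoints, so this is the minimum enclosing circle.
Diameter = 2r = 2√(56.5) ≈ 15.033.

15.033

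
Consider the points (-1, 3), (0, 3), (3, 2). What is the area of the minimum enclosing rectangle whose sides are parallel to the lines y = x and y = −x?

7.5

In coordinates u = x + y, v = x − y the rectangle is axis-aligned; the map (x,y)→(u,v) scales areas by 2.
u-values: 2, 3, 5; range = 5 − 2 = 3.
v-values: -4, -3, 1; range = 1 − (-4) = 5.
Area = (3 × 5) / 2 = 7.5.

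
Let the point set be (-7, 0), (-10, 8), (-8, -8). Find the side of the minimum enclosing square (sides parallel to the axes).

The bounding box has width 3 and height 16.
An axis-aligned square enclosing the set must have side ≥ max(width, height).
So the minimum side is max(3, 16) = 16.

16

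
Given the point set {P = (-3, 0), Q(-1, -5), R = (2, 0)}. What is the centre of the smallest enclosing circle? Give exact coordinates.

Side lengths²: PQ² = 29, PR² = 25, QR² = 34.
Since QR² = 34 < 29 + 25 = 54, the triangle is acute, so the smallest enclosing circle is the circumcircle.
Circumcentre = (-0.5, -1.9), r² = 9.86.
Centre = (-0.5, -1.9).

(-0.5, -1.9)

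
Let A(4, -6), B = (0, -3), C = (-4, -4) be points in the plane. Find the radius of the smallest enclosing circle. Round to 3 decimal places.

Side lengths²: AB² = 25, AC² = 68, BC² = 17.
Since AC² = 68 ≥ 25 + 17 = 42, the angle opposite AC is not acute, so the smallest enclosing circle has AC as diameter.
Centre = midpoint of AC = (0, -5), r² = 68/4 = 17.
r = √17 ≈ 4.123.

4.123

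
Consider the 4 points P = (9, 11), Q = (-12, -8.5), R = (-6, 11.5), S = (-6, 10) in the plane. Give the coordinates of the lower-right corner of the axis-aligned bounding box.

(9, -8.5)

x-range [-12, 9], y-range [-8.5, 11.5].
The lower-right corner is (9, -8.5).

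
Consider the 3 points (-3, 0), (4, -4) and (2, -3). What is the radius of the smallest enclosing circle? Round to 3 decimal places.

4.031

Call the three points A, B, C in the order given.
Side lengths²: AB² = 65, AC² = 34, BC² = 5.
Since AB² = 65 ≥ 34 + 5 = 39, the angle opposite AB is not acute, so the smallest enclosing circle has AB as diameter.
Centre = midpoint of AB = (0.5, -2), r² = 65/4 = 16.25.
r = √(16.25) ≈ 4.031.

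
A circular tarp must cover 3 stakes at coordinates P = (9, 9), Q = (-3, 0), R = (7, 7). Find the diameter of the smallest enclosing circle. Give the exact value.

Side lengths²: PQ² = 225, PR² = 8, QR² = 149.
Since PQ² = 225 ≥ 149 + 8 = 157, the angle opposite PQ is not acute, so the smallest enclosing circle has PQ as diameter.
Centre = midpoint of PQ = (3, 4.5), r² = 225/4 = 56.25.
Diameter = 2r = 2√(56.25) = 15.

15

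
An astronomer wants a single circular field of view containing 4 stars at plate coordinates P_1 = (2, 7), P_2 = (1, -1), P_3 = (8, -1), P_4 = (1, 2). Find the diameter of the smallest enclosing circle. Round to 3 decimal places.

10.078

The minimum enclosing circle of a finite set is fixed by two of the points (as a diameter) or three (as a circumcircle).
The minimum enclosing circle is determined by three boundary points: P_1, P_2, P_3.
Their circumcentre is (4.5, 2.625) with r² = 25.390625.
The farthest remaining point P_4 is at distance² 12.640625 ≤ 25.390625.
Diameter = 2r = 2√(25.390625) ≈ 10.078.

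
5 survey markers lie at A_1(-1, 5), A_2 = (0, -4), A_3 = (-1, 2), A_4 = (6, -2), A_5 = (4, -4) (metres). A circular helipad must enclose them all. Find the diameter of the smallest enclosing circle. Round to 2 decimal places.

10.30

A smallest enclosing disk is always determined by at most three of the input points on its boundary.
The farthest pair is A_1–A_5 with squared distance 106. The circle on this segment as diameter has centre (1.5, 0.5) and r² = 106/4 = 26.5.
Check A_2: distance² to centre = 22.5 ≤ 26.5, so it lies inside.
All remaining points lie in this disk, and no smaller disk contains both endpoints, so this is the minimum enclosing circle.
Diameter = 2r = 2√(26.5) ≈ 10.30.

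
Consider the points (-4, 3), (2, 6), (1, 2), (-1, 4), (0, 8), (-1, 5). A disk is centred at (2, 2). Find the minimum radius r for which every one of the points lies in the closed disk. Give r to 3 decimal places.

The required radius is the distance from (2, 2) to the farthest point.
Squared distances: 37, 16, 1, 13, 40, 18.
Maximum is 40, attained at (0, 8).
r = √40 ≈ 6.325.

6.325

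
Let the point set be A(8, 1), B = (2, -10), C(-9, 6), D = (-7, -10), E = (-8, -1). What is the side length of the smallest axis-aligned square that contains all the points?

17

The bounding box has width 17 and height 16.
An axis-aligned square enclosing the set must have side ≥ max(width, height).
So the minimum side is max(17, 16) = 17.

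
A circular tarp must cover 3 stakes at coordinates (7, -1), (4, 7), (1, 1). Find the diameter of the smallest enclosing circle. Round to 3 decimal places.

8.631

Call the three points A, B, C in the order given.
Side lengths²: AB² = 73, AC² = 40, BC² = 45.
Since AB² = 73 < 45 + 40 = 85, the triangle is acute, so the smallest enclosing circle is the circumcircle.
Circumcentre = (69/14, 39/14), r² = 1825/98.
Diameter = 2r = 2√(1825/98) ≈ 8.631.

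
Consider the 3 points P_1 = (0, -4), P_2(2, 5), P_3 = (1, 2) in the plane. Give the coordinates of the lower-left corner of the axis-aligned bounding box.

(0, -4)

x-range [0, 2], y-range [-4, 5].
The lower-left corner is (0, -4).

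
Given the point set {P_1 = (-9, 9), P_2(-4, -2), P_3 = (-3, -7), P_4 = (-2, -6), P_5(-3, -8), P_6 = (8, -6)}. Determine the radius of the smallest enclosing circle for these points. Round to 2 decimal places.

The minimum enclosing circle of a finite set is fixed by two of the points (as a diameter) or three (as a circumcircle).
The farthest pair is P_1–P_6 with squared distance 514. The circle on this segment as diameter has centre (-0.5, 1.5) and r² = 514/4 = 128.5.
Check P_2: distance² to centre = 24.5 ≤ 128.5, so it lies inside.
All remaining points lie in this disk, and no smaller disk contains both endpoints, so this is the minimum enclosing circle.
r = √(128.5) ≈ 11.34.

11.34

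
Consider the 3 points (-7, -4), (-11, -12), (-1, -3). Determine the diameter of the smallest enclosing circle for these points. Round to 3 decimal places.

Call the three points A, B, C in the order given.
Side lengths²: AB² = 80, AC² = 37, BC² = 181.
Since BC² = 181 ≥ 80 + 37 = 117, the angle opposite BC is not acute, so the smallest enclosing circle has BC as diameter.
Centre = midpoint of BC = (-6, -7.5), r² = 181/4 = 45.25.
Diameter = 2r = 2√(45.25) ≈ 13.454.

13.454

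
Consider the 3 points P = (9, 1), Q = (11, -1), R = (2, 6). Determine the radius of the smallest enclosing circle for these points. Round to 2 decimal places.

Side lengths²: PQ² = 8, PR² = 74, QR² = 130.
Since QR² = 130 ≥ 74 + 8 = 82, the angle opposite QR is not acute, so the smallest enclosing circle has QR as diameter.
Centre = midpoint of QR = (6.5, 2.5), r² = 130/4 = 32.5.
r = √(32.5) ≈ 5.70.

5.70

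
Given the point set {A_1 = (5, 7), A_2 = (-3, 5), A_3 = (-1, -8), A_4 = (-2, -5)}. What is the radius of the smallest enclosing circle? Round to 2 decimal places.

The minimum enclosing circle of a finite set is fixed by two of the points (as a diameter) or three (as a circumcircle).
The farthest pair is A_1–A_3 with squared distance 261. The circle on this segment as diameter has centre (2, -0.5) and r² = 261/4 = 65.25.
Check A_2: distance² to centre = 55.25 ≤ 65.25, so it lies inside.
All remaining points lie in this disk, and no smaller disk contains both endpoints, so this is the minimum enclosing circle.
r = √(65.25) ≈ 8.08.

8.08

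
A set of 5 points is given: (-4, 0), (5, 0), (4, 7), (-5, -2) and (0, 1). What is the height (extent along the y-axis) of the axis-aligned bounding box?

9

max y = 7, min y = -2, so height = 9.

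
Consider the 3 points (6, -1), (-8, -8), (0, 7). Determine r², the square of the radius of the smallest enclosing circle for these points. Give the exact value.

Call the three points A, B, C in the order given.
Side lengths²: AB² = 245, AC² = 100, BC² = 289.
Since BC² = 289 < 245 + 100 = 345, the triangle is acute, so the smallest enclosing circle is the circumcircle.
Circumcentre = (-29/11, -27/22), r² = 36125/484.

36125/484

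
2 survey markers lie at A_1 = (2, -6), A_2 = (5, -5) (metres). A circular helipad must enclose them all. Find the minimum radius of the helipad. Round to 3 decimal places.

1.581

The smallest circle enclosing two points has them as diameter endpoints.
Centre = midpoint = (3.5, -5.5); r² = |A_1A_2|²/4 = 10/4 = 2.5.
r = √(2.5) ≈ 1.581.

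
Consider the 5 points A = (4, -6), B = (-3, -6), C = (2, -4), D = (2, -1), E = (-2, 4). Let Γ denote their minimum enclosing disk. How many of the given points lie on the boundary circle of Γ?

A smallest enclosing disk is always determined by at most three of the input points on its boundary.
The minimum enclosing circle is determined by three boundary points: A, B, E.
Their circumcentre is (0.5, -1.3) with r² = 34.34.
The farthest remaining point C is at distance² 9.54 ≤ 34.34.
The points at distance exactly r from the centre are A, B, E — 3 points.

3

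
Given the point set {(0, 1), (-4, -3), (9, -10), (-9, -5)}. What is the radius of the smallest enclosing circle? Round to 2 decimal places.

The farthest pair is (9, -10)–(-9, -5) with squared distance 349. The circle on this segment as diameter has centre (0, -7.5) and r² = 349/4 = 87.25.
Check (0, 1): distance² to centre = 72.25 ≤ 87.25, so it lies inside.
All remaining points lie in this disk, and no smaller disk contains both endpoints, so this is the minimum enclosing circle.
r = √(87.25) ≈ 9.34.

9.34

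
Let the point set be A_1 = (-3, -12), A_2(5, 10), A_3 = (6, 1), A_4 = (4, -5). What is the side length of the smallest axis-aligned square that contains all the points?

22

The bounding box has width 9 and height 22.
An axis-aligned square enclosing the set must have side ≥ max(width, height).
So the minimum side is max(9, 22) = 22.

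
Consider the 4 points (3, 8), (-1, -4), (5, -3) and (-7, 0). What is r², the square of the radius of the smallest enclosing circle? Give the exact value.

By Welzl's lemma the MEC is supported by two points (diametrically opposite) or three points (on a circumcircle).
The minimum enclosing circle is determined by three boundary points: (3, 8), (5, -3), (-7, 0).
Their circumcentre is (-4/21, 73/42) with r² = 87125/1764.
The farthest remaining point (-1, -4) is at distance² 59237/1764 ≤ 87125/1764.

87125/1764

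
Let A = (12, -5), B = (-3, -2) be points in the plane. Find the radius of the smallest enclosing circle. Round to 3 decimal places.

The smallest circle enclosing two points has them as diameter endpoints.
Centre = midpoint = (4.5, -3.5); r² = |AB|²/4 = 234/4 = 58.5.
r = √(58.5) ≈ 7.649.

7.649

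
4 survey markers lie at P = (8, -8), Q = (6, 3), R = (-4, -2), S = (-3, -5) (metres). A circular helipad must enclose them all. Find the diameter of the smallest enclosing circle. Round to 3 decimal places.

By Welzl's lemma the MEC is supported by two points (diametrically opposite) or three points (on a circumcircle).
The minimum enclosing circle is determined by three boundary points: P, Q, R.
Their circumcentre is (2.875, -3.25) with r² = 48.828125.
The farthest remaining point S is at distance² 37.578125 ≤ 48.828125.
Diameter = 2r = 2√(48.828125) ≈ 13.975.

13.975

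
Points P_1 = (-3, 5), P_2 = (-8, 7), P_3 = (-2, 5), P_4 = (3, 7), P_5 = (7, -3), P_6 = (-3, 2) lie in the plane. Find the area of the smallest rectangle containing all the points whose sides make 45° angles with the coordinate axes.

137.5

In coordinates u = x + y, v = x − y the rectangle is axis-aligned; the map (x,y)→(u,v) scales areas by 2.
u-values: 2, -1, 3, 10, 4, -1; range = 10 − (-1) = 11.
v-values: -8, -15, -7, -4, 10, -5; range = 10 − (-15) = 25.
Area = (11 × 25) / 2 = 137.5.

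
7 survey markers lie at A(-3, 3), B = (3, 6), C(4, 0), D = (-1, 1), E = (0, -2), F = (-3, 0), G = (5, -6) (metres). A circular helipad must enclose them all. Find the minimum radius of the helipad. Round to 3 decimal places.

The minimum enclosing circle of a finite set is fixed by two of the points (as a diameter) or three (as a circumcircle).
The minimum enclosing circle is determined by three boundary points: A, B, G.
Their circumcentre is (31/13, -7/26) with r² = 26825/676.
The farthest remaining point F is at distance² 19649/676 ≤ 26825/676.
r = √(26825/676) ≈ 6.299.

6.299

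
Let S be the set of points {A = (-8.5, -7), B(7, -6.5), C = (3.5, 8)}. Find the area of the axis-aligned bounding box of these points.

x ranges over [-8.5, 7], width 15.5.
y ranges over [-7, 8], height 15.
Area = 15.5 × 15 = 232.5.

232.5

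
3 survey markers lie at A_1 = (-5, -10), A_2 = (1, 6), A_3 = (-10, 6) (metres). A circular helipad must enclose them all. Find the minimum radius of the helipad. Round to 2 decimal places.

8.95

Side lengths²: A_1A_2² = 292, A_1A_3² = 281, A_2A_3² = 121.
Since A_1A_2² = 292 < 281 + 121 = 402, the triangle is acute, so the smallest enclosing circle is the circumcircle.
Circumcentre = (-4.5, -1.0625), r² = 80.12890625.
r = √(80.12890625) ≈ 8.95.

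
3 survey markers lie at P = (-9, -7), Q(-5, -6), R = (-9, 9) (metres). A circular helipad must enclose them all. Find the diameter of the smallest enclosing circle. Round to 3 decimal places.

Side lengths²: PQ² = 17, PR² = 256, QR² = 241.
Since PR² = 256 < 241 + 17 = 258, the triangle is acute, so the smallest enclosing circle is the circumcircle.
Circumcentre = (-8.875, 1), r² = 64.015625.
Diameter = 2r = 2√(64.015625) ≈ 16.002.

16.002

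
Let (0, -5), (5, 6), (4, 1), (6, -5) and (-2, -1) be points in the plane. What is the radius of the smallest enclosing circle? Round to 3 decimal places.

The minimum enclosing circle is determined by three boundary points: (0, -5), (5, 6), (6, -5).
Their circumcentre is (3, 3/11) with r² = 4453/121.
The farthest remaining point (-2, -1) is at distance² 3221/121 ≤ 4453/121.
r = √(4453/121) ≈ 6.066.

6.066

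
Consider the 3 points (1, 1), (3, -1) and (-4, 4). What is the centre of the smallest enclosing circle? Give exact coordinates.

(-0.5, 1.5)

Call the three points A, B, C in the order given.
Side lengths²: AB² = 8, AC² = 34, BC² = 74.
Since BC² = 74 ≥ 34 + 8 = 42, the angle opposite BC is not acute, so the smallest enclosing circle has BC as diameter.
Centre = midpoint of BC = (-0.5, 1.5), r² = 74/4 = 18.5.
Centre = (-0.5, 1.5).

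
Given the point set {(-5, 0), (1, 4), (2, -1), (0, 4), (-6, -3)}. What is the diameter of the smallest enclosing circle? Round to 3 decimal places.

9.899

The minimum enclosing circle of a finite set is fixed by two of the points (as a diameter) or three (as a circumcircle).
The farthest pair is (1, 4)–(-6, -3) with squared distance 98. The circle on this segment as diameter has centre (-2.5, 0.5) and r² = 98/4 = 24.5.
Check (-5, 0): distance² to centre = 6.5 ≤ 24.5, so it lies inside.
All remaining points lie in this disk, and no smaller disk contains both endpoints, so this is the minimum enclosing circle.
Diameter = 2r = 2√(24.5) ≈ 9.899.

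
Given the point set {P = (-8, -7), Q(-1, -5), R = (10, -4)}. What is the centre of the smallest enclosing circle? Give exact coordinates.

Side lengths²: PQ² = 53, PR² = 333, QR² = 122.
Since PR² = 333 ≥ 122 + 53 = 175, the angle opposite PR is not acute, so the smallest enclosing circle has PR as diameter.
Centre = midpoint of PR = (1, -5.5), r² = 333/4 = 83.25.
Centre = (1, -5.5).

(1, -5.5)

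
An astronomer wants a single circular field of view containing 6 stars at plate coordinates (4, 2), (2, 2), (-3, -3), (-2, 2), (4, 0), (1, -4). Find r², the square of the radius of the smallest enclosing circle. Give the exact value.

18.5

The minimum enclosing circle of a finite set is fixed by two of the points (as a diameter) or three (as a circumcircle).
The farthest pair is (4, 2)–(-3, -3) with squared distance 74. The circle on this segment as diameter has centre (0.5, -0.5) and r² = 74/4 = 18.5.
Check (2, 2): distance² to centre = 8.5 ≤ 18.5, so it lies inside.
All remaining points lie in this disk, and no smaller disk contains both endpoints, so this is the minimum enclosing circle.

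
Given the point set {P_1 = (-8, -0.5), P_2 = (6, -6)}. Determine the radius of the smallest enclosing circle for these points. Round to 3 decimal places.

7.521

The smallest circle enclosing two points has them as diameter endpoints.
Centre = midpoint = (-1, -3.25); r² = |P_1P_2|²/4 = 226.25/4 = 56.5625.
r = √(56.5625) ≈ 7.521.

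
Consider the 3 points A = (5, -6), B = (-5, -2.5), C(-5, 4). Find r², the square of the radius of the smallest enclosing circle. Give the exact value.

50

Side lengths²: AB² = 112.25, AC² = 200, BC² = 42.25.
Since AC² = 200 ≥ 112.25 + 42.25 = 154.5, the angle opposite AC is not acute, so the smallest enclosing circle has AC as diameter.
Centre = midpoint of AC = (0, -1), r² = 200/4 = 50.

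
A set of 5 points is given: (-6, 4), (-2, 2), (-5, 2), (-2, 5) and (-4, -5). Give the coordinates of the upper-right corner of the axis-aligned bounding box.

(-2, 5)

x-range [-6, -2], y-range [-5, 5].
The upper-right corner is (-2, 5).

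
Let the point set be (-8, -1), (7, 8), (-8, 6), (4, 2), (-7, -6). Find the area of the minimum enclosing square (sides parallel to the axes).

The bounding box has width 15 and height 14.
An axis-aligned square enclosing the set must have side ≥ max(width, height).
So the minimum side is max(15, 14) = 15.
Area = 15² = 225.

225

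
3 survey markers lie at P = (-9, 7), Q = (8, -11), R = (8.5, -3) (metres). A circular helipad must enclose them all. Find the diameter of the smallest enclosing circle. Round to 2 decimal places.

24.76

Side lengths²: PQ² = 613, PR² = 406.25, QR² = 64.25.
Since PQ² = 613 ≥ 406.25 + 64.25 = 470.5, the angle opposite PQ is not acute, so the smallest enclosing circle has PQ as diameter.
Centre = midpoint of PQ = (-0.5, -2), r² = 613/4 = 153.25.
Diameter = 2r = 2√(153.25) ≈ 24.76.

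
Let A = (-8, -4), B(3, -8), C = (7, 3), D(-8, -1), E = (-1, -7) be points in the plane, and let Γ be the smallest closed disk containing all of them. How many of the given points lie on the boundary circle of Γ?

3

The minimum enclosing circle of a finite set is fixed by two of the points (as a diameter) or three (as a circumcircle).
The farthest pair is A–C with squared distance 274. The circle on this segment as diameter has centre (-0.5, -0.5) and r² = 274/4 = 68.5.
Check B: distance² to centre = 68.5 ≤ 68.5, so it lies inside.
All remaining points lie in this disk, and no smaller disk contains both endpoints, so this is the minimum enclosing circle.
The points at distance exactly r from the centre are A, B, C — 3 points.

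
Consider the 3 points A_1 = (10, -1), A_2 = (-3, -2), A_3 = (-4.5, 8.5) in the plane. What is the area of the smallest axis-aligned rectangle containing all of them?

152.25

x ranges over [-4.5, 10], width 14.5.
y ranges over [-2, 8.5], height 10.5.
Area = 14.5 × 10.5 = 152.25.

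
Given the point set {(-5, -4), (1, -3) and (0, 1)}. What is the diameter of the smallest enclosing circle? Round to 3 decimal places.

7.094

Call the three points A, B, C in the order given.
Side lengths²: AB² = 37, AC² = 50, BC² = 17.
Since AC² = 50 < 37 + 17 = 54, the triangle is acute, so the smallest enclosing circle is the circumcircle.
Circumcentre = (-2.3, -1.7), r² = 12.58.
Diameter = 2r = 2√(12.58) ≈ 7.094.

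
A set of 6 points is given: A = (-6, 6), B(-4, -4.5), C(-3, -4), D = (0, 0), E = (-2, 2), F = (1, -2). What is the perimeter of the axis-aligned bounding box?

35

Width = max x − min x = 1 − (-6) = 7.
Height = max y − min y = 6 − (-4.5) = 10.5.
Perimeter = 2(7 + 10.5) = 35.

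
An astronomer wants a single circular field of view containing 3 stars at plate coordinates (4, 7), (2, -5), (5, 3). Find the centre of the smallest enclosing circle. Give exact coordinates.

Call the three points A, B, C in the order given.
Side lengths²: AB² = 148, AC² = 17, BC² = 73.
Since AB² = 148 ≥ 73 + 17 = 90, the angle opposite AB is not acute, so the smallest enclosing circle has AB as diameter.
Centre = midpoint of AB = (3, 1), r² = 148/4 = 37.
Centre = (3, 1).

(3, 1)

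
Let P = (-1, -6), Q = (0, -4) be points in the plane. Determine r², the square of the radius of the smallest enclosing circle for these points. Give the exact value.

1.25

The smallest circle enclosing two points has them as diameter endpoints.
Centre = midpoint = (-0.5, -5); r² = |PQ|²/4 = 5/4 = 1.25.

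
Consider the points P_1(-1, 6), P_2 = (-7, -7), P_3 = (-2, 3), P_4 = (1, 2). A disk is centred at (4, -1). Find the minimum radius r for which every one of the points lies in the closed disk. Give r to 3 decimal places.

The required radius is the distance from (4, -1) to the farthest point.
Squared distances: 74, 157, 52, 18.
Maximum is 157, attained at P_2.
r = √157 ≈ 12.530.

12.530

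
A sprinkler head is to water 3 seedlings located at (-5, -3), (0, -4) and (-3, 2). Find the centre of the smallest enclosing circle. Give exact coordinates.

Call the three points A, B, C in the order given.
Side lengths²: AB² = 26, AC² = 29, BC² = 45.
Since BC² = 45 < 29 + 26 = 55, the triangle is acute, so the smallest enclosing circle is the circumcircle.
Circumcentre = (-37/18, -23/18), r² = 1885/162.
Centre = (-37/18, -23/18).

(-37/18, -23/18)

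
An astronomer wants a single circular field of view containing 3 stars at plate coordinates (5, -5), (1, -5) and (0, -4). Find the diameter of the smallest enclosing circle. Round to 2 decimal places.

Call the three points A, B, C in the order given.
Side lengths²: AB² = 16, AC² = 26, BC² = 2.
Since AC² = 26 ≥ 16 + 2 = 18, the angle opposite AC is not acute, so the smallest enclosing circle has AC as diameter.
Centre = midpoint of AC = (2.5, -4.5), r² = 26/4 = 6.5.
Diameter = 2r = 2√(6.5) ≈ 5.10.

5.10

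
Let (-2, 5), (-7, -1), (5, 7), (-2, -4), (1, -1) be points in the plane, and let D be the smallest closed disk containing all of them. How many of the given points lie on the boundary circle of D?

2

The minimum enclosing circle of a finite set is fixed by two of the points (as a diameter) or three (as a circumcircle).
The farthest pair is (-7, -1)–(5, 7) with squared distance 208. The circle on this segment as diameter has centre (-1, 3) and r² = 208/4 = 52.
Check (-2, 5): distance² to centre = 5 ≤ 52, so it lies inside.
All remaining points lie in this disk, and no smaller disk contains both endpoints, so this is the minimum enclosing circle.
The points at distance exactly r from the centre are (-7, -1), (5, 7) — 2 points.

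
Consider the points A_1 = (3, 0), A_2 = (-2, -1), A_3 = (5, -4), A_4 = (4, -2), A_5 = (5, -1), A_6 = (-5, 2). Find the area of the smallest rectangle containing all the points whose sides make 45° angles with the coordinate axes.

56

In coordinates u = x + y, v = x − y the rectangle is axis-aligned; the map (x,y)→(u,v) scales areas by 2.
u-values: 3, -3, 1, 2, 4, -3; range = 4 − (-3) = 7.
v-values: 3, -1, 9, 6, 6, -7; range = 9 − (-7) = 16.
Area = (7 × 16) / 2 = 56.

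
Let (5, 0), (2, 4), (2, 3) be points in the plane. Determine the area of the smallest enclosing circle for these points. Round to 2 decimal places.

19.63

Call the three points A, B, C in the order given.
Side lengths²: AB² = 25, AC² = 18, BC² = 1.
Since AB² = 25 ≥ 18 + 1 = 19, the angle opposite AB is not acute, so the smallest enclosing circle has AB as diameter.
Centre = midpoint of AB = (3.5, 2), r² = 25/4 = 6.25.
Area = π·r² = π·6.25 ≈ 19.63.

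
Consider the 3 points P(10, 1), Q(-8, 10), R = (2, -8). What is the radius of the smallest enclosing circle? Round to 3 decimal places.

10.662

Side lengths²: PQ² = 405, PR² = 145, QR² = 424.
Since QR² = 424 < 405 + 145 = 550, the triangle is acute, so the smallest enclosing circle is the circumcircle.
Circumcentre = (-15/26, 61/26), r² = 38425/338.
r = √(38425/338) ≈ 10.662.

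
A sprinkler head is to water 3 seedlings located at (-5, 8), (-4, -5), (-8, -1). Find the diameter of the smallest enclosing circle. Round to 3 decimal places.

13.038

Call the three points A, B, C in the order given.
Side lengths²: AB² = 170, AC² = 90, BC² = 32.
Since AB² = 170 ≥ 90 + 32 = 122, the angle opposite AB is not acute, so the smallest enclosing circle has AB as diameter.
Centre = midpoint of AB = (-4.5, 1.5), r² = 170/4 = 42.5.
Diameter = 2r = 2√(42.5) ≈ 13.038.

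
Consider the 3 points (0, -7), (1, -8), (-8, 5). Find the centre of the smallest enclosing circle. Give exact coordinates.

Call the three points A, B, C in the order given.
Side lengths²: AB² = 2, AC² = 208, BC² = 250.
Since BC² = 250 ≥ 208 + 2 = 210, the angle opposite BC is not acute, so the smallest enclosing circle has BC as diameter.
Centre = midpoint of BC = (-3.5, -1.5), r² = 250/4 = 62.5.
Centre = (-3.5, -1.5).

(-3.5, -1.5)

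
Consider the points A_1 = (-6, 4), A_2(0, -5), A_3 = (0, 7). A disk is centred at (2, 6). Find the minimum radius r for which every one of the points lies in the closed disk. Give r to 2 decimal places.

11.18

The required radius is the distance from (2, 6) to the farthest point.
Squared distances: 68, 125, 5.
Maximum is 125, attained at A_2.
r = √125 ≈ 11.18.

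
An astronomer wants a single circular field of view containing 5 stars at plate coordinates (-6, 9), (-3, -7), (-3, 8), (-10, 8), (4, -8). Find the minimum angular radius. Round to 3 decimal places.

The minimum enclosing circle of a finite set is fixed by two of the points (as a diameter) or three (as a circumcircle).
The farthest pair is (-10, 8)–(4, -8) with squared distance 452. The circle on this segment as diameter has centre (-3, 0) and r² = 452/4 = 113.
Check (-6, 9): distance² to centre = 90 ≤ 113, so it lies inside.
All remaining points lie in this disk, and no smaller disk contains both endpoints, so this is the minimum enclosing circle.
r = √113 ≈ 10.630.

10.630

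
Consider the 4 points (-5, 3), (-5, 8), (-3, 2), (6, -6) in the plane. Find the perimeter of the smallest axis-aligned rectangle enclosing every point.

50

Width = max x − min x = 6 − (-5) = 11.
Height = max y − min y = 8 − (-6) = 14.
Perimeter = 2(11 + 14) = 50.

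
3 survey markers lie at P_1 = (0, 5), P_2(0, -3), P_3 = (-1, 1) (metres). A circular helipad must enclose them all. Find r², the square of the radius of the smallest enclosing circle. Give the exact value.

16

Side lengths²: P_1P_2² = 64, P_1P_3² = 17, P_2P_3² = 17.
Since P_1P_2² = 64 ≥ 17 + 17 = 34, the angle opposite P_1P_2 is not acute, so the smallest enclosing circle has P_1P_2 as diameter.
Centre = midpoint of P_1P_2 = (0, 1), r² = 64/4 = 16.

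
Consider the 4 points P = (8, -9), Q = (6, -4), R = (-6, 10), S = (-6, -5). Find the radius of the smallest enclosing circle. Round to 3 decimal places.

By Welzl's lemma the MEC is supported by two points (diametrically opposite) or three points (on a circumcircle).
The farthest pair is P–R with squared distance 557. The circle on this segment as diameter has centre (1, 0.5) and r² = 557/4 = 139.25.
Check Q: distance² to centre = 45.25 ≤ 139.25, so it lies inside.
All remaining points lie in this disk, and no smaller disk contains both endpoints, so this is the minimum enclosing circle.
r = √(139.25) ≈ 11.800.

11.800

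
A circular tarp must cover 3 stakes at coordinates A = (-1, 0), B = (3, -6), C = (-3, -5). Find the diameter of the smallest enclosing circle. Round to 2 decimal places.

7.38

Side lengths²: AB² = 52, AC² = 29, BC² = 37.
Since AB² = 52 < 37 + 29 = 66, the triangle is acute, so the smallest enclosing circle is the circumcircle.
Circumcentre = (0.34375, -3.4375), r² = 13.6220703125.
Diameter = 2r = 2√(13.6220703125) ≈ 7.38.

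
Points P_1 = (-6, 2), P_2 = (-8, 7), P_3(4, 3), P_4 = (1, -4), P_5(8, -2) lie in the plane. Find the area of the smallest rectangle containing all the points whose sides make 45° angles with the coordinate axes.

137.5

In coordinates u = x + y, v = x − y the rectangle is axis-aligned; the map (x,y)→(u,v) scales areas by 2.
u-values: -4, -1, 7, -3, 6; range = 7 − (-4) = 11.
v-values: -8, -15, 1, 5, 10; range = 10 − (-15) = 25.
Area = (11 × 25) / 2 = 137.5.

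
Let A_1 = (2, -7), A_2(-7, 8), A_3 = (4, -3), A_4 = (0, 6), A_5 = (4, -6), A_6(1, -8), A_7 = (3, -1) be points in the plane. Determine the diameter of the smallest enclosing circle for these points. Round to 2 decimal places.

The minimum enclosing circle of a finite set is fixed by two of the points (as a diameter) or three (as a circumcircle).
The minimum enclosing circle is determined by three boundary points: A_2, A_5, A_6.
Their circumcentre is (-2.375, 0.3125) with r² = 80.48828125.
The farthest remaining point A_1 is at distance² 72.61328125 ≤ 80.48828125.
Diameter = 2r = 2√(80.48828125) ≈ 17.94.

17.94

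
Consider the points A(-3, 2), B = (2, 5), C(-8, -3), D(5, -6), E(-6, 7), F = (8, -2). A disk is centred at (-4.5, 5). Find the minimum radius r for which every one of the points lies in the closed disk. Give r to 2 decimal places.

14.53

The required radius is the distance from (-4.5, 5) to the farthest point.
Squared distances: 11.25, 42.25, 76.25, 211.25, 6.25, 205.25.
Maximum is 211.25, attained at D.
r = √(211.25) ≈ 14.53.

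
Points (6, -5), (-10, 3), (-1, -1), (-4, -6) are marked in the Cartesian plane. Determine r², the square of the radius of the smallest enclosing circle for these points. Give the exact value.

80

A smallest enclosing disk is always determined by at most three of the input points on its boundary.
The farthest pair is (6, -5)–(-10, 3) with squared distance 320. The circle on this segment as diameter has centre (-2, -1) and r² = 320/4 = 80.
Check (-1, -1): distance² to centre = 1 ≤ 80, so it lies inside.
All remaining points lie in this disk, and no smaller disk contains both endpoints, so this is the minimum enclosing circle.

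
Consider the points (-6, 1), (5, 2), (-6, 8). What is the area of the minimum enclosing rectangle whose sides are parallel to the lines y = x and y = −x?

In coordinates u = x + y, v = x − y the rectangle is axis-aligned; the map (x,y)→(u,v) scales areas by 2.
u-values: -5, 7, 2; range = 7 − (-5) = 12.
v-values: -7, 3, -14; range = 3 − (-14) = 17.
Area = (12 × 17) / 2 = 102.

102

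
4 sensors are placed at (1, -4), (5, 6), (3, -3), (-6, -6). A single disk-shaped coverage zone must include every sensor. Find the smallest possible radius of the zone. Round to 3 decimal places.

8.139

The minimum enclosing circle of a finite set is fixed by two of the points (as a diameter) or three (as a circumcircle).
The farthest pair is (5, 6)–(-6, -6) with squared distance 265. The circle on this segment as diameter has centre (-0.5, 0) and r² = 265/4 = 66.25.
Check (1, -4): distance² to centre = 18.25 ≤ 66.25, so it lies inside.
All remaining points lie in this disk, and no smaller disk contains both endpoints, so this is the minimum enclosing circle.
r = √(66.25) ≈ 8.139.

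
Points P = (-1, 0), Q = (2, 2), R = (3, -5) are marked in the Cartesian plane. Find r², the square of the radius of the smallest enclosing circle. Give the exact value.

13325/1058

Side lengths²: PQ² = 13, PR² = 41, QR² = 50.
Since QR² = 50 < 41 + 13 = 54, the triangle is acute, so the smallest enclosing circle is the circumcircle.
Circumcentre = (101/46, -71/46), r² = 13325/1058.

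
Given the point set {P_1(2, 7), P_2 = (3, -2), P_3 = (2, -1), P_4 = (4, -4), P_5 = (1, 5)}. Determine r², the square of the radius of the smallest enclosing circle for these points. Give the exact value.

31.25

A smallest enclosing disk is always determined by at most three of the input points on its boundary.
The farthest pair is P_1–P_4 with squared distance 125. The circle on this segment as diameter has centre (3, 1.5) and r² = 125/4 = 31.25.
Check P_2: distance² to centre = 12.25 ≤ 31.25, so it lies inside.
All remaining points lie in this disk, and no smaller disk contains both endpoints, so this is the minimum enclosing circle.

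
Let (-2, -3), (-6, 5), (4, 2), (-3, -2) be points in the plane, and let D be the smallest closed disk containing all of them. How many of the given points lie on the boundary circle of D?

A smallest enclosing disk is always determined by at most three of the input points on its boundary.
The minimum enclosing circle is determined by three boundary points: (-2, -3), (-6, 5), (4, 2).
Their circumcentre is (-23/17, 79/34) with r² = 33245/1156.
The farthest remaining point (-3, -2) is at distance² 24745/1156 ≤ 33245/1156.
The points at distance exactly r from the centre are (-2, -3), (-6, 5), (4, 2) — 3 points.

3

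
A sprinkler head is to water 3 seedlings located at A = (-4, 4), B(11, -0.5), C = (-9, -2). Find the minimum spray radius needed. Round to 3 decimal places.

10.028

Side lengths²: AB² = 245.25, AC² = 61, BC² = 402.25.
Since BC² = 402.25 ≥ 245.25 + 61 = 306.25, the angle opposite BC is not acute, so the smallest enclosing circle has BC as diameter.
Centre = midpoint of BC = (1, -1.25), r² = 402.25/4 = 100.5625.
r = √(100.5625) ≈ 10.028.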